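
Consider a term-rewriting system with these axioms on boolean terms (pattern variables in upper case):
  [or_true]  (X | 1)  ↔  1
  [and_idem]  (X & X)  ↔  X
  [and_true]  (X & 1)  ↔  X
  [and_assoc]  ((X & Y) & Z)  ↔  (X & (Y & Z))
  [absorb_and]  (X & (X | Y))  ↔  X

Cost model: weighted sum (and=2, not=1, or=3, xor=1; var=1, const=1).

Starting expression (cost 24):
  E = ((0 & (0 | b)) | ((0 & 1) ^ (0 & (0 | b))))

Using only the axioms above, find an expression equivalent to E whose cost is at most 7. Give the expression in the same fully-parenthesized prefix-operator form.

1. [absorb_and →] (0 & (0 | b))  →  0;  E = ((0 & (0 | b)) | ((0 & 1) ^ 0))
2. [and_true →] (0 & 1)  →  0;  E = ((0 & (0 | b)) | (0 ^ 0))
3. [absorb_and →] (0 & (0 | b))  →  0;  cost 7 ≤ 7, done

(0 | (0 ^ 0))   [cost 7]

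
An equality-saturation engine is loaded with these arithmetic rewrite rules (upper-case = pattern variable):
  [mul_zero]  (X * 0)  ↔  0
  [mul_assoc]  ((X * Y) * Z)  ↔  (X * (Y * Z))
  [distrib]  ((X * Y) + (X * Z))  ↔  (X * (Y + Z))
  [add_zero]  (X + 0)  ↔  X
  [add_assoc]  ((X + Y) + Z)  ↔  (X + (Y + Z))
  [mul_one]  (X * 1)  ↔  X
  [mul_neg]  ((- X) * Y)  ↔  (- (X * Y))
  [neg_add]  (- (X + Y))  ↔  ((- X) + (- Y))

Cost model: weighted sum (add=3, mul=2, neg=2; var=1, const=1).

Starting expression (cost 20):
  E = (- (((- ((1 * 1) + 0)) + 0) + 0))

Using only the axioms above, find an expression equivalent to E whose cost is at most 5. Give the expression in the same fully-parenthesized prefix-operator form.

(- (- 1))   [cost 5]

step 1: add_zero (→) rewrites ((1 * 1) + 0) into (1 * 1), now (- (((- (1 * 1)) + 0) + 0))
step 2: add_zero (→) rewrites ((- (1 * 1)) + 0) into (- (1 * 1)), now (- ((- (1 * 1)) + 0))
step 3: add_zero (→) rewrites ((- (1 * 1)) + 0) into (- (1 * 1)), now (- (- (1 * 1)))
step 4: mul_one (→) rewrites (1 * 1) into 1, reaching cost 5 (bound 5)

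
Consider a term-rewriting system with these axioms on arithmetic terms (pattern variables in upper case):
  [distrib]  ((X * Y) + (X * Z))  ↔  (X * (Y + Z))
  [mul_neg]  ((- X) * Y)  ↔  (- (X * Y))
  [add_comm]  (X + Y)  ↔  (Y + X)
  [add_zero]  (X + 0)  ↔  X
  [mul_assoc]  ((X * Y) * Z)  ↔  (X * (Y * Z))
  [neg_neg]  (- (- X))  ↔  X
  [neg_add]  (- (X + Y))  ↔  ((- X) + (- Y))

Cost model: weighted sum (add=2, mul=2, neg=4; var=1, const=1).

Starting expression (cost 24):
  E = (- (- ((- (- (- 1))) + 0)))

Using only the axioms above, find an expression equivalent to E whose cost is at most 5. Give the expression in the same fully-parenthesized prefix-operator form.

(- 1)   [cost 5]

1. [neg_neg →] (- (- ((- (- (- 1))) + 0)))  →  ((- (- (- 1))) + 0)
2. [neg_neg →] (- (- (- 1)))  →  (- 1);  E = ((- 1) + 0)
3. [add_zero →] ((- 1) + 0)  →  (- 1);  cost 5 ≤ 5, done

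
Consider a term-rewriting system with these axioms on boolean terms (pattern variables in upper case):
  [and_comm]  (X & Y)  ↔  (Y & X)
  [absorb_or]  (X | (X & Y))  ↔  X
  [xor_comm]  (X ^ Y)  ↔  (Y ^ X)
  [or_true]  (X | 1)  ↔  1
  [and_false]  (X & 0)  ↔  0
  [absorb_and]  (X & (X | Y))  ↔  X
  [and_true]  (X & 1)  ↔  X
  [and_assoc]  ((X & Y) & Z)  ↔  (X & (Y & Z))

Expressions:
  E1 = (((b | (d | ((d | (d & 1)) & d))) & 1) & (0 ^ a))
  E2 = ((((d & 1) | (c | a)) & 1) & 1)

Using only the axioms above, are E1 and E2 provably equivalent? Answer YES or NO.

The axioms are sound identities: if E1 ↔* E2 then E1 and E2 evaluate identically under any assignment.
Under a=0, b=0, c=0, d=1: E1 evaluates to 0, E2 to 1. Distinct ⇒ no rewrite sequence connects them.

NO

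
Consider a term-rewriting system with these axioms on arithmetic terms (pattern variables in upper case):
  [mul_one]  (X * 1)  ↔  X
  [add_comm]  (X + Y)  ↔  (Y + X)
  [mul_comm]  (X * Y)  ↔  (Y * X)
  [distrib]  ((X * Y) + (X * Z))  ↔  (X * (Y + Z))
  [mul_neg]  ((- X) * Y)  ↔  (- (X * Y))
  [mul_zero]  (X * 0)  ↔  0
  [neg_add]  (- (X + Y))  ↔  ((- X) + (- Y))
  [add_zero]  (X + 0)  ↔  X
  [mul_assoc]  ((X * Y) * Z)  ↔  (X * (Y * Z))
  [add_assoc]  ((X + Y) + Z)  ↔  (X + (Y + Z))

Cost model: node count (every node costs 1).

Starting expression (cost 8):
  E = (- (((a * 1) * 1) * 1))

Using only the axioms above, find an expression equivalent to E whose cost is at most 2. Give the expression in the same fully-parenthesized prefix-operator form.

(- a)   [cost 2]

1. [mul_one →] (a * 1)  →  a;  E = (- ((a * 1) * 1))
2. [mul_one →] (a * 1)  →  a;  E = (- (a * 1))
3. [mul_one →] (a * 1)  →  a;  cost 2 ≤ 2, done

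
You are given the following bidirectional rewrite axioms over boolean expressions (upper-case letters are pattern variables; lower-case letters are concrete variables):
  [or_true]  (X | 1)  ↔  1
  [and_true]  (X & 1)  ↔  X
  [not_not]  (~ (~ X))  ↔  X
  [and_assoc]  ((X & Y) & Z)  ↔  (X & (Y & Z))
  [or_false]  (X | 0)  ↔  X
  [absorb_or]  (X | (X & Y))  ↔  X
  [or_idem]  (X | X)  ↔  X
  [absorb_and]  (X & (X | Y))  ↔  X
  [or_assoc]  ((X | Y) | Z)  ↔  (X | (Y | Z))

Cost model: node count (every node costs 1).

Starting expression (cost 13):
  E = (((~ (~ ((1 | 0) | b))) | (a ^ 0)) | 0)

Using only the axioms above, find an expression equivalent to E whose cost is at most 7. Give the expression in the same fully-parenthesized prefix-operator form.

((1 | b) | (a ^ 0))   [cost 7]

1. [not_not →] (~ (~ ((1 | 0) | b)))  →  ((1 | 0) | b);  E = ((((1 | 0) | b) | (a ^ 0)) | 0)
2. [or_false →] ((((1 | 0) | b) | (a ^ 0)) | 0)  →  (((1 | 0) | b) | (a ^ 0))
3. [or_false →] (1 | 0)  →  1;  cost 7 ≤ 7, done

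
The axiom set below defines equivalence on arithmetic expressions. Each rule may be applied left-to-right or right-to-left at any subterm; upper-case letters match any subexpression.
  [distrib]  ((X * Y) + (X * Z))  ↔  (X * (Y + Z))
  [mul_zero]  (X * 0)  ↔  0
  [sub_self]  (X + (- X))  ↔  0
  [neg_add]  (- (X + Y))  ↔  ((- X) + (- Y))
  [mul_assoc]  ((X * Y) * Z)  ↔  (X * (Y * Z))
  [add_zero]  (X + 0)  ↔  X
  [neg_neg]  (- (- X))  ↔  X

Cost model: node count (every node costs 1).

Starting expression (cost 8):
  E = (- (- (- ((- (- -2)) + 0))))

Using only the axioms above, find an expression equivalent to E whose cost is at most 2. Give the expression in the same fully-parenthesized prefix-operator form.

1. [add_zero →] ((- (- -2)) + 0)  →  (- (- -2));  E = (- (- (- (- (- -2)))))
2. [neg_neg →] (- (- (- (- -2))))  →  (- (- -2));  E = (- (- (- -2)))
3. [neg_neg →] (- (- -2))  →  -2;  cost 2 ≤ 2, done

(- -2)   [cost 2]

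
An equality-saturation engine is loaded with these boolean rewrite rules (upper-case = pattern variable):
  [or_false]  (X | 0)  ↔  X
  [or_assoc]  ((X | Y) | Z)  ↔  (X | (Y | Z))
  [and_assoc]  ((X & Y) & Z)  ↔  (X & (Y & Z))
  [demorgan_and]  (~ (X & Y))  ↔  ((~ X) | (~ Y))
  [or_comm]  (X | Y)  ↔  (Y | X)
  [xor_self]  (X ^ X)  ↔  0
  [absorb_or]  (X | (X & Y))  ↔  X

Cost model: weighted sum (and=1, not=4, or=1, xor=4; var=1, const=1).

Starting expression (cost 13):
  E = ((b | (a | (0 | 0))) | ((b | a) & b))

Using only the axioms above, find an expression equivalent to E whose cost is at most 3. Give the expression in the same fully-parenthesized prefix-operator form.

(1) (0 | 0)  =[or_false →]=  0    ⊢ ((b | (a | 0)) | ((b | a) & b))
(2) (a | 0)  =[or_false →]=  a    ⊢ ((b | a) | ((b | a) & b))
(3) ((b | a) | ((b | a) & b))  =[absorb_or →]=  (b | a)    ⊢ cost 3, within 3

(b | a)   [cost 3]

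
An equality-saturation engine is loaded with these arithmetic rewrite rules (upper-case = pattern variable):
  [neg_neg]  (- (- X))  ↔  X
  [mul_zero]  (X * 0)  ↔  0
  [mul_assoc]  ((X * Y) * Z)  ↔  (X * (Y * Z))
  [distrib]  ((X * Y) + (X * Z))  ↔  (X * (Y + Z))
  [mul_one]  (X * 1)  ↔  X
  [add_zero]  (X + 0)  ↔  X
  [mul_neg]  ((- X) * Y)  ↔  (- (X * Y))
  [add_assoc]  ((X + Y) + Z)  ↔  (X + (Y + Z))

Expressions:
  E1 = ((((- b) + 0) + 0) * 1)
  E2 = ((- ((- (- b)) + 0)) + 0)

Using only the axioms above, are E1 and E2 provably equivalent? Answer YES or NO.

YES

(1) ((((- b) + 0) + 0) * 1)  =[mul_one →]=  (((- b) + 0) + 0)
(2) (((- b) + 0) + 0)  =[add_zero →]=  ((- b) + 0)
(3) ((- b) + 0)  =[add_zero →]=  (- b)
(4) b  =[add_zero ←]=  (b + 0)    ⊢ (- (b + 0))
(5) (- (b + 0))  =[add_zero ←]=  ((- (b + 0)) + 0)
(6) b  =[neg_neg ←]=  (- (- b))    ⊢ E2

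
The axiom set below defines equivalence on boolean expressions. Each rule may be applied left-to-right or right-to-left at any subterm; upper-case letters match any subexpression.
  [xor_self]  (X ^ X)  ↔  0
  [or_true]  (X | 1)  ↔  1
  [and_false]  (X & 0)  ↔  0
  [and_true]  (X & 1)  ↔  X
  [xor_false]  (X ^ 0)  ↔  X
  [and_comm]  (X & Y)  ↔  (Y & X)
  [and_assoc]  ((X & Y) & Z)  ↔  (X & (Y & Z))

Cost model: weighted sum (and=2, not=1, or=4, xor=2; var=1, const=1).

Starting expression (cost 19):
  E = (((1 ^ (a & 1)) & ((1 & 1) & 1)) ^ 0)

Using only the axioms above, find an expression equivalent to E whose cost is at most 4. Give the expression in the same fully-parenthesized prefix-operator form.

(1 ^ a)   [cost 4]

step 1: xor_false (→) rewrites (((1 ^ (a & 1)) & ((1 & 1) & 1)) ^ 0) into ((1 ^ (a & 1)) & ((1 & 1) & 1))
step 2: and_true (→) rewrites (1 & 1) into 1, now ((1 ^ (a & 1)) & (1 & 1))
step 3: and_true (→) rewrites (1 & 1) into 1, now ((1 ^ (a & 1)) & 1)
step 4: and_true (→) rewrites (a & 1) into a, now ((1 ^ a) & 1)
step 5: and_true (→) rewrites ((1 ^ a) & 1) into (1 ^ a), reaching cost 4 (bound 4)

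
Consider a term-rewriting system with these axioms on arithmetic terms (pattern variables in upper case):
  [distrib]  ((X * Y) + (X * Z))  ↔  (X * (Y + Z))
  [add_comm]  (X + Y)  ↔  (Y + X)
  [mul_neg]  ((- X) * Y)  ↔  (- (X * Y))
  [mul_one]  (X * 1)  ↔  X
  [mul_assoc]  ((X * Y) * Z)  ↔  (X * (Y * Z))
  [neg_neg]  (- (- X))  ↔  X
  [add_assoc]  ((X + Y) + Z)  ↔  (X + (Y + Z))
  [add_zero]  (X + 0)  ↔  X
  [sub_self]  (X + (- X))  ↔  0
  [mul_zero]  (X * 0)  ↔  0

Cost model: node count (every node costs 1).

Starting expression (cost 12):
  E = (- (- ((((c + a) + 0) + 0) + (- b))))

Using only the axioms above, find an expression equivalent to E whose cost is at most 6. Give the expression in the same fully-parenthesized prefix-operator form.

1. [add_zero →] ((c + a) + 0)  →  (c + a);  E = (- (- (((c + a) + 0) + (- b))))
2. [add_zero →] ((c + a) + 0)  →  (c + a);  E = (- (- ((c + a) + (- b))))
3. [neg_neg →] (- (- ((c + a) + (- b))))  →  ((c + a) + (- b));  cost 6 ≤ 6, done

((c + a) + (- b))   [cost 6]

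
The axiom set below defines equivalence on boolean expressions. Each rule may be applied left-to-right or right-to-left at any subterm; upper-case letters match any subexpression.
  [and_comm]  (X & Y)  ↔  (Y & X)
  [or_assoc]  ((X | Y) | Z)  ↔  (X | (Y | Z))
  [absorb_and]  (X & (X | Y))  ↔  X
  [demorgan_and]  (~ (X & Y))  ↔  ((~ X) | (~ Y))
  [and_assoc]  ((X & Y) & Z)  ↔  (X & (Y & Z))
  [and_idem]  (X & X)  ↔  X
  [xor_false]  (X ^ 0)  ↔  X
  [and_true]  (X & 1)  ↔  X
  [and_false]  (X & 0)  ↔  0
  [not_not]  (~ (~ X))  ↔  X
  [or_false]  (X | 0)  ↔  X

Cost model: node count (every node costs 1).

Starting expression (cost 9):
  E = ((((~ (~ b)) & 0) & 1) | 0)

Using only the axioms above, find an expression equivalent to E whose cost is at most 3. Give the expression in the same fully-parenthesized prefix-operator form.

(b & 0)   [cost 3]

(1) (~ (~ b))  =[not_not →]=  b    ⊢ (((b & 0) & 1) | 0)
(2) (((b & 0) & 1) | 0)  =[or_false →]=  ((b & 0) & 1)
(3) ((b & 0) & 1)  =[and_true →]=  (b & 0)    ⊢ cost 3, within 3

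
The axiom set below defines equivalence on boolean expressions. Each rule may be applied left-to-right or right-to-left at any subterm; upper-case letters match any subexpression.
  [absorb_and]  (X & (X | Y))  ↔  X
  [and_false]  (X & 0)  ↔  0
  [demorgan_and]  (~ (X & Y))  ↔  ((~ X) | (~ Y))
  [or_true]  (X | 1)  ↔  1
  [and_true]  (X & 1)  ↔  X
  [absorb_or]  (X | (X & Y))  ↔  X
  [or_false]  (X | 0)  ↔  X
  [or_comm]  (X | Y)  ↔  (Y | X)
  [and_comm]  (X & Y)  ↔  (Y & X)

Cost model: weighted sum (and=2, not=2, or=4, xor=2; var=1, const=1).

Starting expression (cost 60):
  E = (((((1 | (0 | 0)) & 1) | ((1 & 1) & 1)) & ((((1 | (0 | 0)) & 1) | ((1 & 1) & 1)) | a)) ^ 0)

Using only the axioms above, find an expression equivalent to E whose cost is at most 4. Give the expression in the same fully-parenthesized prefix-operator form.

step 1: absorb_and (→) rewrites ((((1 | (0 | 0)) & 1) | ((1 & 1) & 1)) & ((((1 | (0 | 0)) & 1) | ((1 & 1) & 1)) | a)) into (((1 | (0 | 0)) & 1) | ((1 & 1) & 1)), now ((((1 | (0 | 0)) & 1) | ((1 & 1) & 1)) ^ 0)
step 2: and_true (→) rewrites ((1 & 1) & 1) into (1 & 1), now ((((1 | (0 | 0)) & 1) | (1 & 1)) ^ 0)
step 3: and_true (→) rewrites ((1 | (0 | 0)) & 1) into (1 | (0 | 0)), now (((1 | (0 | 0)) | (1 & 1)) ^ 0)
step 4: or_false (→) rewrites (0 | 0) into 0, now (((1 | 0) | (1 & 1)) ^ 0)
step 5: or_false (→) rewrites (1 | 0) into 1, now ((1 | (1 & 1)) ^ 0)
step 6: absorb_or (→) rewrites (1 | (1 & 1)) into 1, reaching cost 4 (bound 4)

(1 ^ 0)   [cost 4]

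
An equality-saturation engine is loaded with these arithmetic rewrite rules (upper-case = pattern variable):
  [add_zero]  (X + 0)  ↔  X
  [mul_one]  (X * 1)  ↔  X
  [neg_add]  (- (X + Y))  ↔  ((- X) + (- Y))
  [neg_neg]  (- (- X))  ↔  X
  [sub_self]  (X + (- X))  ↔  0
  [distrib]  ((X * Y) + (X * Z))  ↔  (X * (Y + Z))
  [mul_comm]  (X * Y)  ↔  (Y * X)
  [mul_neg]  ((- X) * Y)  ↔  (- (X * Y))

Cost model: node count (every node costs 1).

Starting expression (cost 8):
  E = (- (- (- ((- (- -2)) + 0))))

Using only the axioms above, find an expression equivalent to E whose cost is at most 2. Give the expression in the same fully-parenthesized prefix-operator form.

step 1: neg_neg (→) rewrites (- (- -2)) into -2, now (- (- (- (-2 + 0))))
step 2: neg_neg (→) rewrites (- (- (-2 + 0))) into (-2 + 0), now (- (-2 + 0))
step 3: add_zero (→) rewrites (-2 + 0) into -2, reaching cost 2 (bound 2)

(- -2)   [cost 2]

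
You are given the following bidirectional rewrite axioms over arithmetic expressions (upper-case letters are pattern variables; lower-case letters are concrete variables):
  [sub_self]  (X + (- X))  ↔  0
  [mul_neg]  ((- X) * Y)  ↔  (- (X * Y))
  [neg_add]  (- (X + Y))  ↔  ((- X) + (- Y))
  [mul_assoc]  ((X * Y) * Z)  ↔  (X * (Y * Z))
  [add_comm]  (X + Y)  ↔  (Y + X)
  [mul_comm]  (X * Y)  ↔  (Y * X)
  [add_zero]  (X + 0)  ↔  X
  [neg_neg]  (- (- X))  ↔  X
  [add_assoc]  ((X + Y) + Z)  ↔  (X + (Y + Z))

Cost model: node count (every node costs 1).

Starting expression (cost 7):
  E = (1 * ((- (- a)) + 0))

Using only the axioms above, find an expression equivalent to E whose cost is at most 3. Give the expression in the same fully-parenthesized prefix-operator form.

step 1: neg_neg (→) rewrites (- (- a)) into a, now (1 * (a + 0))
step 2: add_zero (→) rewrites (a + 0) into a, reaching cost 3 (bound 3)

(1 * a)   [cost 3]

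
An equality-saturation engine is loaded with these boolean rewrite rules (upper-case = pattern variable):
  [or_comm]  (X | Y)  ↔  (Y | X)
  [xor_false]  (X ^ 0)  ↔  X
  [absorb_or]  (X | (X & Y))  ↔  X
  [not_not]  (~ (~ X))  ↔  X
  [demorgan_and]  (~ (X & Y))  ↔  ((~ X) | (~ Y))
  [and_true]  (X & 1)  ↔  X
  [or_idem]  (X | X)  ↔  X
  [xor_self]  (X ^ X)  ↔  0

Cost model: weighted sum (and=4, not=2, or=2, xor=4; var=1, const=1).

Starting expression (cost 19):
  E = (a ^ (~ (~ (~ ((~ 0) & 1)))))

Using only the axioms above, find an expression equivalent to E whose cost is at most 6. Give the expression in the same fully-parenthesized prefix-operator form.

(a ^ 0)   [cost 6]

(1) ((~ 0) & 1)  =[and_true →]=  (~ 0)    ⊢ (a ^ (~ (~ (~ (~ 0)))))
(2) (~ (~ (~ (~ 0))))  =[not_not →]=  (~ (~ 0))    ⊢ (a ^ (~ (~ 0)))
(3) (~ (~ 0))  =[not_not →]=  0    ⊢ cost 6, within 6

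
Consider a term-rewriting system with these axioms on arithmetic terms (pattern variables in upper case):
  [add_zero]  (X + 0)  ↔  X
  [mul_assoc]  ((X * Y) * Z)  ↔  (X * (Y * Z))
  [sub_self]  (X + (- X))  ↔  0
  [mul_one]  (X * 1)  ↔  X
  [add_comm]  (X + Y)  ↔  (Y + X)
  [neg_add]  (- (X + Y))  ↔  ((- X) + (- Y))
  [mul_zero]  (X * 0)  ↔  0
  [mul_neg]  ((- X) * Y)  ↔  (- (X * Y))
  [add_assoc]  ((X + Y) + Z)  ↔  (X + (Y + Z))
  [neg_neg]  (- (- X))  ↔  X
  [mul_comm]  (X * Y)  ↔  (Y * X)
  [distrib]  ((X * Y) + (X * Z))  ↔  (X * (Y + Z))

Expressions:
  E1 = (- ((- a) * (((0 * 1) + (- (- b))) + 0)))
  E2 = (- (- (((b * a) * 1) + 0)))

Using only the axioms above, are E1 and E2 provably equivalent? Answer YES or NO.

1. [neg_neg →] (- (- b))  →  b;  E1 = (- ((- a) * (((0 * 1) + b) + 0)))
2. [add_comm →] ((0 * 1) + b)  →  (b + (0 * 1));  E1 = (- ((- a) * ((b + (0 * 1)) + 0)))
3. [add_zero →] ((b + (0 * 1)) + 0)  →  (b + (0 * 1));  E1 = (- ((- a) * (b + (0 * 1))))
4. [mul_neg →] ((- a) * (b + (0 * 1)))  →  (- (a * (b + (0 * 1))));  E1 = (- (- (a * (b + (0 * 1)))))
5. [mul_one →] (0 * 1)  →  0;  E1 = (- (- (a * (b + 0))))
6. [add_zero →] (b + 0)  →  b;  E1 = (- (- (a * b)))
7. [mul_comm →] (a * b)  →  (b * a);  E1 = (- (- (b * a)))
8. [mul_one ←] (b * a)  →  ((b * a) * 1);  E1 = (- (- ((b * a) * 1)))
9. [add_zero ←] ((b * a) * 1)  →  (((b * a) * 1) + 0);  this is E2

YES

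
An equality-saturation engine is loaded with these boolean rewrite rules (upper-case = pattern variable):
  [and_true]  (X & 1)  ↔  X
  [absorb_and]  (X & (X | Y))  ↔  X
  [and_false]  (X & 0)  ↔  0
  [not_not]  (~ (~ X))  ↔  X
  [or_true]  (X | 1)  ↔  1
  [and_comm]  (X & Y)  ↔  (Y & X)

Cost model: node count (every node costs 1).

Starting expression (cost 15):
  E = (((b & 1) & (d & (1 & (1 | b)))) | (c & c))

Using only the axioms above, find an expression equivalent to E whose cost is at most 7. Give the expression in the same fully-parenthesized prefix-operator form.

((b & d) | (c & c))   [cost 7]

1. [absorb_and →] (1 & (1 | b))  →  1;  E = (((b & 1) & (d & 1)) | (c & c))
2. [and_true →] (b & 1)  →  b;  E = ((b & (d & 1)) | (c & c))
3. [and_true →] (d & 1)  →  d;  cost 7 ≤ 7, done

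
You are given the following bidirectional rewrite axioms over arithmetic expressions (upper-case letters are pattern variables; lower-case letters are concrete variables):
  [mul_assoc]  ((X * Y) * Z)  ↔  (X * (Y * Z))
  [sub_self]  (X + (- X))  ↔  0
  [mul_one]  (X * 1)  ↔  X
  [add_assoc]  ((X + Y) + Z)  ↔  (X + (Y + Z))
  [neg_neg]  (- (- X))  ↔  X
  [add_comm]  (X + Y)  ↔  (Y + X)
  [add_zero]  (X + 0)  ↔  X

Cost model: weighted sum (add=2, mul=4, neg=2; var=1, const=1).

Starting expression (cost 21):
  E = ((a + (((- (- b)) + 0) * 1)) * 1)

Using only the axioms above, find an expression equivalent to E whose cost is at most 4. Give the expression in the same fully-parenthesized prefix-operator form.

(1) ((a + (((- (- b)) + 0) * 1)) * 1)  =[mul_one →]=  (a + (((- (- b)) + 0) * 1))
(2) ((- (- b)) + 0)  =[add_zero →]=  (- (- b))    ⊢ (a + ((- (- b)) * 1))
(3) (- (- b))  =[neg_neg →]=  b    ⊢ (a + (b * 1))
(4) (b * 1)  =[mul_one →]=  b    ⊢ cost 4, within 4

(a + b)   [cost 4]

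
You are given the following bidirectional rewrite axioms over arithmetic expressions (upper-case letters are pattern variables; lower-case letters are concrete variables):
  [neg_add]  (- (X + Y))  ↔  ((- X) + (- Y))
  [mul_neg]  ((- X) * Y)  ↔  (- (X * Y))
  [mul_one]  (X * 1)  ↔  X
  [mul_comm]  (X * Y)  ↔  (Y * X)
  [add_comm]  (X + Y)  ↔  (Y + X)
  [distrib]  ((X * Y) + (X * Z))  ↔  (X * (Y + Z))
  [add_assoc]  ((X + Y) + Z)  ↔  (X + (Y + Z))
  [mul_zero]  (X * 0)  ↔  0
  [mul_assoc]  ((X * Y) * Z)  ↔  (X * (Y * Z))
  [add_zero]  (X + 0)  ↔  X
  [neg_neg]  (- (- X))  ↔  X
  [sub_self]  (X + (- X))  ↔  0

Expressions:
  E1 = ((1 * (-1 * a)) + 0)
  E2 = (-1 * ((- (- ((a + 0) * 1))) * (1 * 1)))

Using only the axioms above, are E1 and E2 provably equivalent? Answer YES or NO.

step 1: add_zero (→) rewrites ((1 * (-1 * a)) + 0) into (1 * (-1 * a))
step 2: mul_comm (→) rewrites (1 * (-1 * a)) into ((-1 * a) * 1)
step 3: mul_one (→) rewrites ((-1 * a) * 1) into (-1 * a)
step 4: mul_one (←) rewrites a into (a * 1), now (-1 * (a * 1))
step 5: add_zero (←) rewrites a into (a + 0), now (-1 * ((a + 0) * 1))
step 6: mul_one (←) rewrites (a + 0) into ((a + 0) * 1), now (-1 * (((a + 0) * 1) * 1))
step 7: mul_one (←) rewrites 1 into (1 * 1), now (-1 * (((a + 0) * 1) * (1 * 1)))
step 8: neg_neg (←) rewrites ((a + 0) * 1) into (- (- ((a + 0) * 1))), which is E2

YES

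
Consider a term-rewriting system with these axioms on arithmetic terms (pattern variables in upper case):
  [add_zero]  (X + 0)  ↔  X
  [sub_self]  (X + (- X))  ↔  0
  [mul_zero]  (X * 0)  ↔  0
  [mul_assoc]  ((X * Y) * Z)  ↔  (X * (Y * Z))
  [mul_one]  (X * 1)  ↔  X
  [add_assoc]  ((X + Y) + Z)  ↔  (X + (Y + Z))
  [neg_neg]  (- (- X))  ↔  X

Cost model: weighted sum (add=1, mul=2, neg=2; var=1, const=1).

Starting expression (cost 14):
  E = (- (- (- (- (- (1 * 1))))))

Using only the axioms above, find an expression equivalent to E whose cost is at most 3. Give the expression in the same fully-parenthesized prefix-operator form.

1. [mul_one →] (1 * 1)  →  1;  E = (- (- (- (- (- 1)))))
2. [neg_neg →] (- (- (- (- 1))))  →  (- (- 1));  E = (- (- (- 1)))
3. [neg_neg →] (- (- (- 1)))  →  (- 1);  cost 3 ≤ 3, done

(- 1)   [cost 3]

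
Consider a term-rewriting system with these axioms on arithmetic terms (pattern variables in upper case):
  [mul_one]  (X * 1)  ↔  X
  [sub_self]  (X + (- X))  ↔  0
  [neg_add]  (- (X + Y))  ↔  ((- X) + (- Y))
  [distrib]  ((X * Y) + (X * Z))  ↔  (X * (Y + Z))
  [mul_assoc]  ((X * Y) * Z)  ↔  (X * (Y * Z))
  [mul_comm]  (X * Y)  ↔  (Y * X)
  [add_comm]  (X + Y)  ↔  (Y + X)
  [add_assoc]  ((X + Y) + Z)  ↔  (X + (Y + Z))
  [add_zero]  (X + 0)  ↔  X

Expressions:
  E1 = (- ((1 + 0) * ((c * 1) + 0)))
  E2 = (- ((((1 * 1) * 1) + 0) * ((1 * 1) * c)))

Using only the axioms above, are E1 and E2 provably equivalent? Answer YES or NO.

YES

step 1: add_zero (→) rewrites (1 + 0) into 1, now (- (1 * ((c * 1) + 0)))
step 2: mul_one (→) rewrites (c * 1) into c, now (- (1 * (c + 0)))
step 3: add_zero (→) rewrites (c + 0) into c, now (- (1 * c))
step 4: mul_one (←) rewrites c into (c * 1), now (- (1 * (c * 1)))
step 5: add_zero (←) rewrites 1 into (1 + 0), now (- ((1 + 0) * (c * 1)))
step 6: mul_one (←) rewrites 1 into (1 * 1), now (- ((1 + 0) * (c * (1 * 1))))
step 7: mul_comm (→) rewrites (c * (1 * 1)) into ((1 * 1) * c), now (- ((1 + 0) * ((1 * 1) * c)))
step 8: mul_one (←) rewrites 1 into (1 * 1), now (- (((1 * 1) + 0) * ((1 * 1) * c)))
step 9: mul_one (←) rewrites 1 into (1 * 1), which is E2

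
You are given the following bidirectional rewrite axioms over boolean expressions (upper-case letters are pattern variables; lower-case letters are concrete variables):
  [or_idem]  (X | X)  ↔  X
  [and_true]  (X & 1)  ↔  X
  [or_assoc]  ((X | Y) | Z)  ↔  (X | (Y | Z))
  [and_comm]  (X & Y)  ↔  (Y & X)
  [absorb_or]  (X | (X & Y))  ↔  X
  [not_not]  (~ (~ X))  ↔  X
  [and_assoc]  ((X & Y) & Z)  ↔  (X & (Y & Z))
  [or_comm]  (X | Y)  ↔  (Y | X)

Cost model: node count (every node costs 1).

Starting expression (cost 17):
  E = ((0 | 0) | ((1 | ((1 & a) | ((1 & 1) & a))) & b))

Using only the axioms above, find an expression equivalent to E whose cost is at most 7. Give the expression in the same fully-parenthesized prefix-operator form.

((0 | 0) | (1 & b))   [cost 7]

step 1: and_true (→) rewrites (1 & 1) into 1, now ((0 | 0) | ((1 | ((1 & a) | (1 & a))) & b))
step 2: or_idem (→) rewrites ((1 & a) | (1 & a)) into (1 & a), now ((0 | 0) | ((1 | (1 & a)) & b))
step 3: absorb_or (→) rewrites (1 | (1 & a)) into 1, reaching cost 7 (bound 7)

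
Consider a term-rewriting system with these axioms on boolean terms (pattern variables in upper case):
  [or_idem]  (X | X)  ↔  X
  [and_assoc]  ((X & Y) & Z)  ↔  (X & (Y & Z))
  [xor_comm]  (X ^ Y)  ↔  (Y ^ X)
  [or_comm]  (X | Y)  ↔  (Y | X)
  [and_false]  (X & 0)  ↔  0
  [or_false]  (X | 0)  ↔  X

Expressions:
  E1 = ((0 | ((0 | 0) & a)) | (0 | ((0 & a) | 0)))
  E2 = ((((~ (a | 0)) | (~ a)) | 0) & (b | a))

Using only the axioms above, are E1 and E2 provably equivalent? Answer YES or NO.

The axioms are sound identities: if E1 ↔* E2 then E1 and E2 evaluate identically under any assignment.
Under a=0, b=1: E1 evaluates to 0, E2 to 1. Distinct ⇒ no rewrite sequence connects them.

NO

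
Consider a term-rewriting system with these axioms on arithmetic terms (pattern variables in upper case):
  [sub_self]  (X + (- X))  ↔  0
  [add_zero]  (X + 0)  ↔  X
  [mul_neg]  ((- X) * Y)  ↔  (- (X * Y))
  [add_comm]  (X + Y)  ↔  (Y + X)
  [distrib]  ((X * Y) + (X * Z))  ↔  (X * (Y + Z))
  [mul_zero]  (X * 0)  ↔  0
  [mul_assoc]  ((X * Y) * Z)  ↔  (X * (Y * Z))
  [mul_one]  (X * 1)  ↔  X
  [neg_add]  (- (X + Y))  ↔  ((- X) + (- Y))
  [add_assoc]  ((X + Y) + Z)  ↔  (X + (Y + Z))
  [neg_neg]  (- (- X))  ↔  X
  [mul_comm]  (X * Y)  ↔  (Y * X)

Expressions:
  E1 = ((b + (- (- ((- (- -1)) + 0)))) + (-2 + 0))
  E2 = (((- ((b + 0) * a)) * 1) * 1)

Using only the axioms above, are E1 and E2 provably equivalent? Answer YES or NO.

NO

Every axiom is a valid identity, so a rewrite proof would force E1 and E2 to agree under every assignment.
At a=0, b=0: E1 = -3 but E2 = 0; they differ, so no derivation exists.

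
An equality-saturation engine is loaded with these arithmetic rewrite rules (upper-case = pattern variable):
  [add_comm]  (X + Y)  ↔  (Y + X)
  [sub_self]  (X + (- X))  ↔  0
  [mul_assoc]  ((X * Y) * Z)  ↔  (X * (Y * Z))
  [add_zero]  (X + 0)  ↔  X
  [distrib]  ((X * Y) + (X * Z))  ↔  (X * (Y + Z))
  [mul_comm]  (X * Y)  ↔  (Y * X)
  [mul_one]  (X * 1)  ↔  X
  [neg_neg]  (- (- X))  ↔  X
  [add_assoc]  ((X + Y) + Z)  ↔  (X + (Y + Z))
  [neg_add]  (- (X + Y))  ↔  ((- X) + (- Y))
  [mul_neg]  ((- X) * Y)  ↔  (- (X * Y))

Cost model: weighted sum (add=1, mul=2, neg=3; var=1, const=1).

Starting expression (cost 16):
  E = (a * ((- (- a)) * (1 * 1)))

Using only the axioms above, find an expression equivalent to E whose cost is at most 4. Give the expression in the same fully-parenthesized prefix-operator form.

(a * a)   [cost 4]

step 1: mul_one (→) rewrites (1 * 1) into 1, now (a * ((- (- a)) * 1))
step 2: mul_one (→) rewrites ((- (- a)) * 1) into (- (- a)), now (a * (- (- a)))
step 3: neg_neg (→) rewrites (- (- a)) into a, reaching cost 4 (bound 4)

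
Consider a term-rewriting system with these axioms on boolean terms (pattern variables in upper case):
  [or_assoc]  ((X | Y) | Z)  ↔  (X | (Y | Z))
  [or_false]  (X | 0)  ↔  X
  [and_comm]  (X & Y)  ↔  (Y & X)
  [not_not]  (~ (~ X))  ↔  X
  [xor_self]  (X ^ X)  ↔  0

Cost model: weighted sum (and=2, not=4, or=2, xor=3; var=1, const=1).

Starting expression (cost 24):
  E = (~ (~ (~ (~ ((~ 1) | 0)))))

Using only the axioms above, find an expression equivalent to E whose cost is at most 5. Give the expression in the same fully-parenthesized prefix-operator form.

step 1: or_false (→) rewrites ((~ 1) | 0) into (~ 1), now (~ (~ (~ (~ (~ 1)))))
step 2: not_not (→) rewrites (~ (~ (~ (~ 1)))) into (~ (~ 1)), now (~ (~ (~ 1)))
step 3: not_not (→) rewrites (~ (~ 1)) into 1, reaching cost 5 (bound 5)

(~ 1)   [cost 5]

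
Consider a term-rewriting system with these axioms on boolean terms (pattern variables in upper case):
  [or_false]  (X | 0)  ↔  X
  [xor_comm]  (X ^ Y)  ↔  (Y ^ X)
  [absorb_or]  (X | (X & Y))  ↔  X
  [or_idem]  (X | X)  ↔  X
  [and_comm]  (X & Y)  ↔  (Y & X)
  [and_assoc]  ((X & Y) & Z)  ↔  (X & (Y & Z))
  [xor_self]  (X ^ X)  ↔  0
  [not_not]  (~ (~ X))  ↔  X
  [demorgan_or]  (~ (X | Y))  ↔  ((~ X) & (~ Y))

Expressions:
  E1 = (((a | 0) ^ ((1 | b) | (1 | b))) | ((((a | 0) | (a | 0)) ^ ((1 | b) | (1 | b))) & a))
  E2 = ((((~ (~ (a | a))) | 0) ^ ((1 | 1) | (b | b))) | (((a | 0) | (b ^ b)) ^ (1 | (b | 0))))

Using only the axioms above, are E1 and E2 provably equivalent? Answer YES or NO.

YES

1. [or_idem →] ((a | 0) | (a | 0))  →  (a | 0);  E1 = (((a | 0) ^ ((1 | b) | (1 | b))) | (((a | 0) ^ ((1 | b) | (1 | b))) & a))
2. [absorb_or →] (((a | 0) ^ ((1 | b) | (1 | b))) | (((a | 0) ^ ((1 | b) | (1 | b))) & a))  →  ((a | 0) ^ ((1 | b) | (1 | b)))
3. [or_idem →] ((1 | b) | (1 | b))  →  (1 | b);  E1 = ((a | 0) ^ (1 | b))
4. [or_idem ←] ((a | 0) ^ (1 | b))  →  (((a | 0) ^ (1 | b)) | ((a | 0) ^ (1 | b)))
5. [or_idem ←] b  →  (b | b);  E1 = (((a | 0) ^ (1 | (b | b))) | ((a | 0) ^ (1 | b)))
6. [or_false ←] (a | 0)  →  ((a | 0) | 0);  E1 = (((a | 0) ^ (1 | (b | b))) | (((a | 0) | 0) ^ (1 | b)))
7. [or_false ←] b  →  (b | 0);  E1 = (((a | 0) ^ (1 | (b | b))) | (((a | 0) | 0) ^ (1 | (b | 0))))
8. [xor_self ←] 0  →  (b ^ b);  E1 = (((a | 0) ^ (1 | (b | b))) | (((a | 0) | (b ^ b)) ^ (1 | (b | 0))))
9. [or_idem ←] 1  →  (1 | 1);  E1 = (((a | 0) ^ ((1 | 1) | (b | b))) | (((a | 0) | (b ^ b)) ^ (1 | (b | 0))))
10. [not_not ←] a  →  (~ (~ a));  E1 = ((((~ (~ a)) | 0) ^ ((1 | 1) | (b | b))) | (((a | 0) | (b ^ b)) ^ (1 | (b | 0))))
11. [or_idem ←] a  →  (a | a);  this is E2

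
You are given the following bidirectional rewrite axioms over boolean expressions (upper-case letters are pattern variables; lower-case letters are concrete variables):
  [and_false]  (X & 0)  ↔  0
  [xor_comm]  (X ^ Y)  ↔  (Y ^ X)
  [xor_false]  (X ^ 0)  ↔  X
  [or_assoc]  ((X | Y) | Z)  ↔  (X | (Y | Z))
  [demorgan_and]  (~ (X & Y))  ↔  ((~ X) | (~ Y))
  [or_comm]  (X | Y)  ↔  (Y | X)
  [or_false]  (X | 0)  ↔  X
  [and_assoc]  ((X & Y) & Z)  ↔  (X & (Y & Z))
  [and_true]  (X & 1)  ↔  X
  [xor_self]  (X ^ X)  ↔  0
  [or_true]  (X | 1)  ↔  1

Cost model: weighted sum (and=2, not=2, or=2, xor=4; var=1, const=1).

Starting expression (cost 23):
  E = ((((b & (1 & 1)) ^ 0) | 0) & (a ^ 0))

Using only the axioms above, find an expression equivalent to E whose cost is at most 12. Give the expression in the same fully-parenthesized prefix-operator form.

step 1: xor_false (→) rewrites ((b & (1 & 1)) ^ 0) into (b & (1 & 1)), now (((b & (1 & 1)) | 0) & (a ^ 0))
step 2: or_false (→) rewrites ((b & (1 & 1)) | 0) into (b & (1 & 1)), now ((b & (1 & 1)) & (a ^ 0))
step 3: and_true (→) rewrites (1 & 1) into 1, reaching cost 12 (bound 12)

((b & 1) & (a ^ 0))   [cost 12]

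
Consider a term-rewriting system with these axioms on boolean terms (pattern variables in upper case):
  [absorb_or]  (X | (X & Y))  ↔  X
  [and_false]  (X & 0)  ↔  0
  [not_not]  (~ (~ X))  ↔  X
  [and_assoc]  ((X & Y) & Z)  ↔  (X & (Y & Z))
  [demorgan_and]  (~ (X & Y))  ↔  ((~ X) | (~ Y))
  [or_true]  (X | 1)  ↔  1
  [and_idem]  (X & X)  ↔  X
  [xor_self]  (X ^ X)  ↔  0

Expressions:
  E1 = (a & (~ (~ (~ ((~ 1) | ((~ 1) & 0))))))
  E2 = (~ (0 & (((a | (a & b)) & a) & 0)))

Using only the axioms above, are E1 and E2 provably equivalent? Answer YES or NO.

NO

All listed rules preserve value, hence provable equivalence implies equal values everywhere; look for a separating assignment.
a=0, b=0 gives E1 ↦ 0, E2 ↦ 1; values differ ⇒ not provably equivalent.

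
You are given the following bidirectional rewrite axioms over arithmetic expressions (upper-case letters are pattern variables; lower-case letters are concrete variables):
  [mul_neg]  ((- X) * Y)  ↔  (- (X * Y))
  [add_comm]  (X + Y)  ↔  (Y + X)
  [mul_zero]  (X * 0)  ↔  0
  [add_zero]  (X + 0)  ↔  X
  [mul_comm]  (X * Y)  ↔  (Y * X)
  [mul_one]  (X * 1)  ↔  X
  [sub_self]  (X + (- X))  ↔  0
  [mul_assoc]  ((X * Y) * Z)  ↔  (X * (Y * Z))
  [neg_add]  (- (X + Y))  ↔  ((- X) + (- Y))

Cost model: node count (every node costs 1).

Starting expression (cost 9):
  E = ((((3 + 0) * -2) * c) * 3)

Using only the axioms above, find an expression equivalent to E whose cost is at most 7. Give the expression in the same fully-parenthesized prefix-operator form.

((-2 * 3) * (c * 3))   [cost 7]

step 1: mul_assoc (→) rewrites ((((3 + 0) * -2) * c) * 3) into (((3 + 0) * -2) * (c * 3))
step 2: mul_comm (→) rewrites ((3 + 0) * -2) into (-2 * (3 + 0)), now ((-2 * (3 + 0)) * (c * 3))
step 3: add_zero (→) rewrites (3 + 0) into 3, reaching cost 7 (bound 7)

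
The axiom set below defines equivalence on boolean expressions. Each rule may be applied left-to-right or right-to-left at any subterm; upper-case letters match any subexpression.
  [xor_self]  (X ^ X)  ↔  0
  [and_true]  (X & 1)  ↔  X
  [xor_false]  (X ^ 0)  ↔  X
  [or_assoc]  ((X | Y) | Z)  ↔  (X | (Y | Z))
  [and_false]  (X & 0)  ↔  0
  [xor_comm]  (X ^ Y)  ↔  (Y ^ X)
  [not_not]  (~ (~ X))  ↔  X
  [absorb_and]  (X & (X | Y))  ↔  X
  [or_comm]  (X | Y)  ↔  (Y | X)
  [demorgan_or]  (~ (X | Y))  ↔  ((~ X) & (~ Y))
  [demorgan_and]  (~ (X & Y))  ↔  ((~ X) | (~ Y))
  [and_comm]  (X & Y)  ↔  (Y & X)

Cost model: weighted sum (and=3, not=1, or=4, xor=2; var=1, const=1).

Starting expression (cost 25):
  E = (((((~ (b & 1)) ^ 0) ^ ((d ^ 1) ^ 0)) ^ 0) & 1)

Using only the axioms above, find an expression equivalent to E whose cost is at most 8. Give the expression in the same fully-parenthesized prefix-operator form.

1. [and_true →] (((((~ (b & 1)) ^ 0) ^ ((d ^ 1) ^ 0)) ^ 0) & 1)  →  ((((~ (b & 1)) ^ 0) ^ ((d ^ 1) ^ 0)) ^ 0)
2. [xor_false →] ((d ^ 1) ^ 0)  →  (d ^ 1);  E = ((((~ (b & 1)) ^ 0) ^ (d ^ 1)) ^ 0)
3. [xor_false →] ((((~ (b & 1)) ^ 0) ^ (d ^ 1)) ^ 0)  →  (((~ (b & 1)) ^ 0) ^ (d ^ 1))
4. [xor_false →] ((~ (b & 1)) ^ 0)  →  (~ (b & 1));  E = ((~ (b & 1)) ^ (d ^ 1))
5. [xor_comm →] ((~ (b & 1)) ^ (d ^ 1))  →  ((d ^ 1) ^ (~ (b & 1)))
6. [and_true →] (b & 1)  →  b;  cost 8 ≤ 8, done

((d ^ 1) ^ (~ b))   [cost 8]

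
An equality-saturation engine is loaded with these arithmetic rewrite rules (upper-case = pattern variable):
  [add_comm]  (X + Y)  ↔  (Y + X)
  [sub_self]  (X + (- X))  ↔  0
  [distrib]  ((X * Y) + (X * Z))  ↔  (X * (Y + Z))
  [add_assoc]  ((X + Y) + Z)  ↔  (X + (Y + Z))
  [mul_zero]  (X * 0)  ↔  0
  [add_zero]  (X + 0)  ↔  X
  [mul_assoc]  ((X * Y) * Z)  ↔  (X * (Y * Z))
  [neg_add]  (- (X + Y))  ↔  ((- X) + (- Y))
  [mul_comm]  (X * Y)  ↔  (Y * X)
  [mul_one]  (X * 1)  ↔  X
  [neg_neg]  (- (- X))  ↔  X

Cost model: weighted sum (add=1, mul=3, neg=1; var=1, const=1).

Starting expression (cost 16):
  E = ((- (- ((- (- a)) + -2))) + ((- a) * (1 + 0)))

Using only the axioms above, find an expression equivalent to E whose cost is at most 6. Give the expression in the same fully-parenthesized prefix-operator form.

((a + -2) + (- a))   [cost 6]

1. [neg_neg →] (- (- a))  →  a;  E = ((- (- (a + -2))) + ((- a) * (1 + 0)))
2. [add_zero →] (1 + 0)  →  1;  E = ((- (- (a + -2))) + ((- a) * 1))
3. [mul_one →] ((- a) * 1)  →  (- a);  E = ((- (- (a + -2))) + (- a))
4. [neg_neg →] (- (- (a + -2)))  →  (a + -2);  cost 6 ≤ 6, done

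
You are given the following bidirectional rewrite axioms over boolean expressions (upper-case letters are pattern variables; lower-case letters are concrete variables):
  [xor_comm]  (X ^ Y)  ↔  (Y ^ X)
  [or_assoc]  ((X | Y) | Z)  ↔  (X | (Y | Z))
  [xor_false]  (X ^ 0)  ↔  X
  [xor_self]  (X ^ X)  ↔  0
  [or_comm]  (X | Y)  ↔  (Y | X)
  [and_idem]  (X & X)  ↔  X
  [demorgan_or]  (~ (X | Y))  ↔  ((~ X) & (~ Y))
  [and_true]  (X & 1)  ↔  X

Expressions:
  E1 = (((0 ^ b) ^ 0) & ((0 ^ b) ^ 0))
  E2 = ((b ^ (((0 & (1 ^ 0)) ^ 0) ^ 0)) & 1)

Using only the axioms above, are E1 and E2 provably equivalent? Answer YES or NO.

YES

(1) (((0 ^ b) ^ 0) & ((0 ^ b) ^ 0))  =[and_idem →]=  ((0 ^ b) ^ 0)
(2) ((0 ^ b) ^ 0)  =[xor_false →]=  (0 ^ b)
(3) (0 ^ b)  =[xor_comm →]=  (b ^ 0)
(4) 0  =[xor_self ←]=  (0 ^ 0)    ⊢ (b ^ (0 ^ 0))
(5) 0  =[and_true ←]=  (0 & 1)    ⊢ (b ^ ((0 & 1) ^ 0))
(6) 1  =[xor_false ←]=  (1 ^ 0)    ⊢ (b ^ ((0 & (1 ^ 0)) ^ 0))
(7) (0 & (1 ^ 0))  =[xor_false ←]=  ((0 & (1 ^ 0)) ^ 0)    ⊢ (b ^ (((0 & (1 ^ 0)) ^ 0) ^ 0))
(8) (b ^ (((0 & (1 ^ 0)) ^ 0) ^ 0))  =[and_true ←]=  ((b ^ (((0 & (1 ^ 0)) ^ 0) ^ 0)) & 1)    ⊢ E2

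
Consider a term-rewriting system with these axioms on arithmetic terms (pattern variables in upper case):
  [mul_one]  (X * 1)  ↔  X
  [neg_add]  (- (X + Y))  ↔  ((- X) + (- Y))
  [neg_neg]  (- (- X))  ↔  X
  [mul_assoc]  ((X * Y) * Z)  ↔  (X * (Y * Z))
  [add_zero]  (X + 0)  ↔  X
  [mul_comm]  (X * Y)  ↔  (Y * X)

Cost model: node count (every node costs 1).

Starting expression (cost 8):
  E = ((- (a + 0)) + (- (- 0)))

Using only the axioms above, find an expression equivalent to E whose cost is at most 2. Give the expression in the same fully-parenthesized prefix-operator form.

(- a)   [cost 2]

1. [neg_neg →] (- (- 0))  →  0;  E = ((- (a + 0)) + 0)
2. [add_zero →] (a + 0)  →  a;  E = ((- a) + 0)
3. [add_zero →] ((- a) + 0)  →  (- a);  cost 2 ≤ 2, done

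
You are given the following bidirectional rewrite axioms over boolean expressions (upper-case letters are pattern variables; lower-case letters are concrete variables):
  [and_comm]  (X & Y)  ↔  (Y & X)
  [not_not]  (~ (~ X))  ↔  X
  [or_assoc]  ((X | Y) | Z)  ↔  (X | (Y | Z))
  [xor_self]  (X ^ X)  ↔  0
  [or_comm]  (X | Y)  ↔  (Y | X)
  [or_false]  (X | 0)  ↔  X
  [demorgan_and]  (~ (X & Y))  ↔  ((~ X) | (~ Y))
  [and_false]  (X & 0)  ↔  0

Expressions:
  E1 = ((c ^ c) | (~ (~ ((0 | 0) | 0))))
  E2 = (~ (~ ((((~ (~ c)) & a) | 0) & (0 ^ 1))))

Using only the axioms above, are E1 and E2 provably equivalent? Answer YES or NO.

NO

All listed rules preserve value, hence provable equivalence implies equal values everywhere; look for a separating assignment.
a=1, c=1 gives E1 ↦ 0, E2 ↦ 1; values differ ⇒ not provably equivalent.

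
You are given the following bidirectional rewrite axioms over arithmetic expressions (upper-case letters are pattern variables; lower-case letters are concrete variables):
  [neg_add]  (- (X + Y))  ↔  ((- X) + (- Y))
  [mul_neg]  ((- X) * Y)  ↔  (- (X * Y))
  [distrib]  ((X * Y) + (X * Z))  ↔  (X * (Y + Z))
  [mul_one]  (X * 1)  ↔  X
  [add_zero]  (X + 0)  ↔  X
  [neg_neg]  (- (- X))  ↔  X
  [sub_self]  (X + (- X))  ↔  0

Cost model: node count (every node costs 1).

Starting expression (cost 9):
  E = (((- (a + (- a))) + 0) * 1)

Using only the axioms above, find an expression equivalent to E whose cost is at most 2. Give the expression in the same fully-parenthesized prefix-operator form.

1. [add_zero →] ((- (a + (- a))) + 0)  →  (- (a + (- a)));  E = ((- (a + (- a))) * 1)
2. [sub_self →] (a + (- a))  →  0;  E = ((- 0) * 1)
3. [mul_one →] ((- 0) * 1)  →  (- 0);  cost 2 ≤ 2, done

(- 0)   [cost 2]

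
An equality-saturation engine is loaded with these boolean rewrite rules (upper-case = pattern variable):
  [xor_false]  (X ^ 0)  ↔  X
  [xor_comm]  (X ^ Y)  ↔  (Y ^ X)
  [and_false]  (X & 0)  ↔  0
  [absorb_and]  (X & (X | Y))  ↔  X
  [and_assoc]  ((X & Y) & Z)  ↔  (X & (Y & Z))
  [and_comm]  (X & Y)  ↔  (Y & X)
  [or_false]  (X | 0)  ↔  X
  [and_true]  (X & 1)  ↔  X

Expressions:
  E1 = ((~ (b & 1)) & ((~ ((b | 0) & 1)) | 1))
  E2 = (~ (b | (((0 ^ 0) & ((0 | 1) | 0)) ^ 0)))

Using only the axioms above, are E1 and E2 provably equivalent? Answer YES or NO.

YES

(1) (b | 0)  =[or_false →]=  b    ⊢ ((~ (b & 1)) & ((~ (b & 1)) | 1))
(2) ((~ (b & 1)) & ((~ (b & 1)) | 1))  =[absorb_and →]=  (~ (b & 1))
(3) (b & 1)  =[and_true →]=  b    ⊢ (~ b)
(4) b  =[or_false ←]=  (b | 0)    ⊢ (~ (b | 0))
(5) 0  =[absorb_and ←]=  (0 & (0 | 1))    ⊢ (~ (b | (0 & (0 | 1))))
(6) 0  =[xor_false ←]=  (0 ^ 0)    ⊢ (~ (b | ((0 ^ 0) & (0 | 1))))
(7) ((0 ^ 0) & (0 | 1))  =[xor_false ←]=  (((0 ^ 0) & (0 | 1)) ^ 0)    ⊢ (~ (b | (((0 ^ 0) & (0 | 1)) ^ 0)))
(8) (0 | 1)  =[or_false ←]=  ((0 | 1) | 0)    ⊢ E2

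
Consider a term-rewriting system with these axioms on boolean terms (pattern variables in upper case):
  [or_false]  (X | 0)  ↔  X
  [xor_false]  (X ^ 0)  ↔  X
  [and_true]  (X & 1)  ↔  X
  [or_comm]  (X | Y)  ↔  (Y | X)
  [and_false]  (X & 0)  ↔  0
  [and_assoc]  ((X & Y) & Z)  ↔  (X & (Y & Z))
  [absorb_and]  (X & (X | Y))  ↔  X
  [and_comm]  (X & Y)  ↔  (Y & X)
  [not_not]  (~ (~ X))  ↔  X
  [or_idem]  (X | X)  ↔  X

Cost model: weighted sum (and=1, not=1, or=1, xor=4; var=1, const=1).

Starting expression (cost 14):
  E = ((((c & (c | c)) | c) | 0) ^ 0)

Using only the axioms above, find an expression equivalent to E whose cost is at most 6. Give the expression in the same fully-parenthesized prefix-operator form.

1. [or_false →] (((c & (c | c)) | c) | 0)  →  ((c & (c | c)) | c);  E = (((c & (c | c)) | c) ^ 0)
2. [absorb_and →] (c & (c | c))  →  c;  E = ((c | c) ^ 0)
3. [or_idem →] (c | c)  →  c;  cost 6 ≤ 6, done

(c ^ 0)   [cost 6]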